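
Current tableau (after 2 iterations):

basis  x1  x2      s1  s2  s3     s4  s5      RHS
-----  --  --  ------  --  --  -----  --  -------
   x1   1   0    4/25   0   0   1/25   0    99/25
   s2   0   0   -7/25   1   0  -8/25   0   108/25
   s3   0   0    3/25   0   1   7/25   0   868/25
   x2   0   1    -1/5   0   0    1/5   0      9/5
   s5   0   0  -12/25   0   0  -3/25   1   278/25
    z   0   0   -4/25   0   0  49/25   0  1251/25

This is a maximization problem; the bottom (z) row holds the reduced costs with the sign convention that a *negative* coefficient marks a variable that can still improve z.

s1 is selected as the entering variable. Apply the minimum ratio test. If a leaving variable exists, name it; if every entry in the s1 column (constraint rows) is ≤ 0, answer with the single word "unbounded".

x1

Ratios: row 1 (x1): (99/25)/(4/25) = 99/4; row 2 (s2): entry -7/25 ≤ 0, skip; row 3 (s3): (868/25)/(3/25) = 868/3; row 4 (x2): entry -1/5 ≤ 0, skip; row 5 (s5): entry -12/25 ≤ 0, skip.
Minimum ratio is in the x1 row, so x1 leaves.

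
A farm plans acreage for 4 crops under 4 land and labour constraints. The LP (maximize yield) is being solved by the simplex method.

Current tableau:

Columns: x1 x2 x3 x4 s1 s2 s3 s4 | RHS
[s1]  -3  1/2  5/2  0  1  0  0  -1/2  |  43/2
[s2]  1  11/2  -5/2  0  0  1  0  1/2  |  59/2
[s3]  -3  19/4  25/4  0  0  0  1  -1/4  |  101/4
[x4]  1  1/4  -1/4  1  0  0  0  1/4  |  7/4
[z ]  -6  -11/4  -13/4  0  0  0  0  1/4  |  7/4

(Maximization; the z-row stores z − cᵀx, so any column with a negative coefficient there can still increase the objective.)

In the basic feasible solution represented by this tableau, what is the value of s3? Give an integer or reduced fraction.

s3 is basic (row 3); its value is the RHS of that row: 101/4.

101/4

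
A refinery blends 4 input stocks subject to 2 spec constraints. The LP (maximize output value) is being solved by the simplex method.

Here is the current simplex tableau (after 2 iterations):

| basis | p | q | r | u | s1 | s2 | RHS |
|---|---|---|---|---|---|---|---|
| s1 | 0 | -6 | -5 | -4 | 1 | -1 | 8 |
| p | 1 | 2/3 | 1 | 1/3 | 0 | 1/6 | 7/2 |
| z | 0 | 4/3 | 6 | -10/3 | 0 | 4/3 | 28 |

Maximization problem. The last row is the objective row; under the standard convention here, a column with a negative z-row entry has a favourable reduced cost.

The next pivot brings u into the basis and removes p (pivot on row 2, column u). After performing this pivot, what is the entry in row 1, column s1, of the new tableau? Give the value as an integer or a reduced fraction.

1

Pivot element is row 2, column u: 1/3.
Normalize row 2: new (row 2, s1) = 0/(1/3) = 0.
row 1 ← row 1 − (-4)·(new row 2): 1 − (-4)·0 = 1.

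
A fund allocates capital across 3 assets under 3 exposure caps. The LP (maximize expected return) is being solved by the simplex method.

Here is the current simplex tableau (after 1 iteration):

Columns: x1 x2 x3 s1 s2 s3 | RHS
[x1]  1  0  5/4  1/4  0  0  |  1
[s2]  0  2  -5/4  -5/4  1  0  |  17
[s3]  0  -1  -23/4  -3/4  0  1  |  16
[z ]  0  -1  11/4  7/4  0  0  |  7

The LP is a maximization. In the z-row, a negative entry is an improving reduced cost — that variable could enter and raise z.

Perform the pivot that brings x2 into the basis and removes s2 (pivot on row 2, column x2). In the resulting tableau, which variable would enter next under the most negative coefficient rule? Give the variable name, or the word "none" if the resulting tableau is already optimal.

none

Pivot element 2. New z-row = old z-row − (-1)·(row 2/2).
Updated z-row coefficients: x1: 0, x2: 0, x3: 17/8, s1: 9/8, s2: 1/2, s3: 0.
No coefficient is strictly negative; the tableau after this pivot is optimal.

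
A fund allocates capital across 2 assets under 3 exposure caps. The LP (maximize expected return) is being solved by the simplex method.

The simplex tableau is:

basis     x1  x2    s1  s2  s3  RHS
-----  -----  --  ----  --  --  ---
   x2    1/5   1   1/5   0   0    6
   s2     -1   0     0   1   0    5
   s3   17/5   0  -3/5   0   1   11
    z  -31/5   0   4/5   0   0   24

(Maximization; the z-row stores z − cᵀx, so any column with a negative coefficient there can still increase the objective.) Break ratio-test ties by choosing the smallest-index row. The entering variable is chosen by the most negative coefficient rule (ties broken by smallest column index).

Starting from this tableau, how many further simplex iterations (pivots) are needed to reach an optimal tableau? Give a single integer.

pivot: x1 in, s3 out → z = 749/17
pivot: s1 in, x2 out → z = 203/4
No improving column remains; optimal.

2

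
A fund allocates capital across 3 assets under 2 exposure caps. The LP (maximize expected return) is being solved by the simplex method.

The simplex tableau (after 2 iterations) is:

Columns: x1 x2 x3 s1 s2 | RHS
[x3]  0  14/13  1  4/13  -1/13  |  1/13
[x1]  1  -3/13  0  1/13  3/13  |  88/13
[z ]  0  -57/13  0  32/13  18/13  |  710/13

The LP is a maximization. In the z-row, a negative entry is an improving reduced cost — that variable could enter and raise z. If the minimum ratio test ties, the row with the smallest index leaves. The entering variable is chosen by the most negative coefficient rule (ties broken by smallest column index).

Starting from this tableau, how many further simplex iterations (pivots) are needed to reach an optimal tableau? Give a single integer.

1

pivot: x2 in, x3 out → z = 769/14
No improving column remains; optimal.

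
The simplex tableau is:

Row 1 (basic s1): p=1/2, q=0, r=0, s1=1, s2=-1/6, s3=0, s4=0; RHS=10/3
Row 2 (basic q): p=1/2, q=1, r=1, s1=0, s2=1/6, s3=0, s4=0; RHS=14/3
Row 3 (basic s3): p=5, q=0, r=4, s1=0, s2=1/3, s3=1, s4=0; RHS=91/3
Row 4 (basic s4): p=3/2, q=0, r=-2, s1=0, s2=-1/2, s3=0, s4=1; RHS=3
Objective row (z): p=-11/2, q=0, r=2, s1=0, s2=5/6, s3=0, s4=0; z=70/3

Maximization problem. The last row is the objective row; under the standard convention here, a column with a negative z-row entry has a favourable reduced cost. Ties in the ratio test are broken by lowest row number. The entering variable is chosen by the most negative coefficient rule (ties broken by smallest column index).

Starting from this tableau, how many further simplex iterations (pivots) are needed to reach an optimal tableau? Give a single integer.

2

pivot: p in, s4 out → z = 103/3
pivot: r in, s3 out → z = 89/2
No improving column remains; optimal.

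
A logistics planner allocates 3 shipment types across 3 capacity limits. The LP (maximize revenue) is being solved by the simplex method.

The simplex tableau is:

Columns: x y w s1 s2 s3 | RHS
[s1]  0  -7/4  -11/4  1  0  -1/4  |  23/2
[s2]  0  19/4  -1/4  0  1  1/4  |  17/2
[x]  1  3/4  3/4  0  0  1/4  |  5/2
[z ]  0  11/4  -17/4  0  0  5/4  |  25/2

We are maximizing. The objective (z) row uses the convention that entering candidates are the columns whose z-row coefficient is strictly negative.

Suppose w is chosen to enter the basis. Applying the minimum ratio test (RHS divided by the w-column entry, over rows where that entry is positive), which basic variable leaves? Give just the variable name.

x

Ratios: row 1 (s1): entry -11/4 ≤ 0, skip; row 2 (s2): entry -1/4 ≤ 0, skip; row 3 (x): (5/2)/(3/4) = 10/3.
Minimum ratio 10/3 is in the x row, so x leaves.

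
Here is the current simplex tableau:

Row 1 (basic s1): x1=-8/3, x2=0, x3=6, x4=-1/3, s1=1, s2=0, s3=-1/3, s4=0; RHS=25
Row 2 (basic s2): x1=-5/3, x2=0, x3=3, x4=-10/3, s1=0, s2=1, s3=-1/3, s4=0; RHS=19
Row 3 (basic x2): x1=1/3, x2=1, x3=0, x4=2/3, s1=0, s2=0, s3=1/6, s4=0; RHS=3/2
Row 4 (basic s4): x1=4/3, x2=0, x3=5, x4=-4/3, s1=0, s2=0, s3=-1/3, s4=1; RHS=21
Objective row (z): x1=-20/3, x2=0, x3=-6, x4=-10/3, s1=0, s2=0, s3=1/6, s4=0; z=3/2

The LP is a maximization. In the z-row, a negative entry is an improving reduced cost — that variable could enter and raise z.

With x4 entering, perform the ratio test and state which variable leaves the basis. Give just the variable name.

x2

Ratios: row 1 (s1): entry -1/3 ≤ 0, skip; row 2 (s2): entry -10/3 ≤ 0, skip; row 3 (x2): (3/2)/(2/3) = 9/4; row 4 (s4): entry -4/3 ≤ 0, skip.
Minimum ratio 9/4 is in the x2 row, so x2 leaves.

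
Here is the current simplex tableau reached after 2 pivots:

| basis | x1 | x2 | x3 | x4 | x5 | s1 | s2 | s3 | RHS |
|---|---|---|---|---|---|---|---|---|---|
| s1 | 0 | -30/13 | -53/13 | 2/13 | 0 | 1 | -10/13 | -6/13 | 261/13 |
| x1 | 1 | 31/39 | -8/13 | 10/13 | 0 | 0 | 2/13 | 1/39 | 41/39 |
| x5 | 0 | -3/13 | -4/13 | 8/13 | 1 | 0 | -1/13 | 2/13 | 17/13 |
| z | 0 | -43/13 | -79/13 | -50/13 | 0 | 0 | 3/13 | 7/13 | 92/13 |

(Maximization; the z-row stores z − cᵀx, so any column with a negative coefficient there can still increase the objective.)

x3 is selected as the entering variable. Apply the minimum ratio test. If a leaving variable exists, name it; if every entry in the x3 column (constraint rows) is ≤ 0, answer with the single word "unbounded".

unbounded

x3-column entries: row 1: -53/13, row 2: -8/13, row 3: -4/13. All ≤ 0, so x3 can increase without bound; the LP is unbounded in this direction.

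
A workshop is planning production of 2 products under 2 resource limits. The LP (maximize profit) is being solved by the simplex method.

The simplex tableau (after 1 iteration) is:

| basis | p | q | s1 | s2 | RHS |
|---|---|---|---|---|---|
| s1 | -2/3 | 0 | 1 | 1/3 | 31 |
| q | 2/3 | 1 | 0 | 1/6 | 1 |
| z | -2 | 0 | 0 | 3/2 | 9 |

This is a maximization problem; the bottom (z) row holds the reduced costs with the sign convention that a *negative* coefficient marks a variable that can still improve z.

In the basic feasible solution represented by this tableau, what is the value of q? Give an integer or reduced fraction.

1

q is basic (row 2); its value is the RHS of that row: 1.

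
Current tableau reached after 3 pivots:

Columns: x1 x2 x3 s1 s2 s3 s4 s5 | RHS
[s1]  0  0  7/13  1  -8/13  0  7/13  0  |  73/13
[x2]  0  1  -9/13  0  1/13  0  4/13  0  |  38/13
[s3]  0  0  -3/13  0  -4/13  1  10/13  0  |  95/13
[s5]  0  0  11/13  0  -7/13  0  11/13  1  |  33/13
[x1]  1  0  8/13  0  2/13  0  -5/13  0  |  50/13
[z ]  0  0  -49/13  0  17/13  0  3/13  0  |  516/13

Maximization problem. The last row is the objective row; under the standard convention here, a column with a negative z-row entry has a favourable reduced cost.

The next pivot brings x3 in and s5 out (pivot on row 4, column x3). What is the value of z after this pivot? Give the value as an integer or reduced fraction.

Minimum ratio for x3: (33/13)/(11/13) = 3.
z changes by −(z-row coeff of x3)·ratio = −(-49/13)·3 = 147/13.
New z = 516/13 + (147/13) = 51.

51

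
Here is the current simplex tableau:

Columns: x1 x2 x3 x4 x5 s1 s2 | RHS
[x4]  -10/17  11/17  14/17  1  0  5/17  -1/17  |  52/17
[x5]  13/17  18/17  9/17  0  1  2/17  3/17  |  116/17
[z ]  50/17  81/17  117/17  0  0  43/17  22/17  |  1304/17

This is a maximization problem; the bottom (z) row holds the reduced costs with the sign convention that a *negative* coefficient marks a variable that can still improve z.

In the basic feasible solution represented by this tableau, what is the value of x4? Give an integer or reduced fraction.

x4 is basic (row 1); its value is the RHS of that row: 52/17.

52/17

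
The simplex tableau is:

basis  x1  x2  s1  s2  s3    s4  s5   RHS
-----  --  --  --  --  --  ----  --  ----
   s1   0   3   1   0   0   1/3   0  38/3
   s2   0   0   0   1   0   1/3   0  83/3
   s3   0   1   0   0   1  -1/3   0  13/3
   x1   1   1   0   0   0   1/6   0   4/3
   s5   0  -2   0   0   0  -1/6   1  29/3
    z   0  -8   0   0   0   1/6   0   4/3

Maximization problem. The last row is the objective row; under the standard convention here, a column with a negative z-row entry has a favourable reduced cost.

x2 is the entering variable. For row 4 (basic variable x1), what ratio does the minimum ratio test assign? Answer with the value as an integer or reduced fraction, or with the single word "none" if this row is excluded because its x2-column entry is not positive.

Ratio = RHS / (x2 entry) = (4/3) / 1 = 4/3.

4/3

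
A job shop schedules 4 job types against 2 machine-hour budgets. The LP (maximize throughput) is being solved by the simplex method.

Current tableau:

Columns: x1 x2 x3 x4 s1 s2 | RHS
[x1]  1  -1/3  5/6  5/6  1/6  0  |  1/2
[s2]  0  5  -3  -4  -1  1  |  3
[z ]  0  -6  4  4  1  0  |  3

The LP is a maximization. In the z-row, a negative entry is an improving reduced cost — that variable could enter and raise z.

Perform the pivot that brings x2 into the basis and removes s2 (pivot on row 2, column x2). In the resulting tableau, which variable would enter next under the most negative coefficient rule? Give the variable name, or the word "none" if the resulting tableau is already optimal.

x4

Pivot element 5. New z-row = old z-row − (-6)·(row 2/5).
Updated z-row coefficients: x1: 0, x2: 0, x3: 2/5, x4: -4/5, s1: -1/5, s2: 6/5.
The most negative is -4/5 in column x4, so x4 would enter next.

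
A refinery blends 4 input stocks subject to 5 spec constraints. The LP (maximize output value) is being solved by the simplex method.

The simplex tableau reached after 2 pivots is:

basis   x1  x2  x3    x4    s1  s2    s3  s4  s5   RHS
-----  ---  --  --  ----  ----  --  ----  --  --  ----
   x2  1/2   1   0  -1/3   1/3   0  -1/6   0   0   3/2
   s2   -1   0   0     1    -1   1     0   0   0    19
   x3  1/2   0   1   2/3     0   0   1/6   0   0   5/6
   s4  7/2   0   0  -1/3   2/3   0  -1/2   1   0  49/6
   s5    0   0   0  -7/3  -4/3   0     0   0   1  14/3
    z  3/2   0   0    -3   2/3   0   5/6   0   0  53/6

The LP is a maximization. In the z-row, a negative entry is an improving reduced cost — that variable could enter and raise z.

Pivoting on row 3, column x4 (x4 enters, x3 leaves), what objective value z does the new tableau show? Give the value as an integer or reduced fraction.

151/12

Minimum ratio for x4: (5/6)/(2/3) = 5/4.
z changes by −(z-row coeff of x4)·ratio = −(-3)·(5/4) = 15/4.
New z = 53/6 + (15/4) = 151/12.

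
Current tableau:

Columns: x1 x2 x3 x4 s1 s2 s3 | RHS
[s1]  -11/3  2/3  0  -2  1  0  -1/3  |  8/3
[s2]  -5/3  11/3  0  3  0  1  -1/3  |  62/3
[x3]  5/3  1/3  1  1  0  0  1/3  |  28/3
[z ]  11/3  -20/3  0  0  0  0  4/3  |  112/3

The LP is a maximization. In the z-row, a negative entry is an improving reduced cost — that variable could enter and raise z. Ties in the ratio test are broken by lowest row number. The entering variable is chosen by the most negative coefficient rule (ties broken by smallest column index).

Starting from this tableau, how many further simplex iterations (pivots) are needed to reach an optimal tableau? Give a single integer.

pivot: x2 in, s1 out → z = 64
pivot: x1 in, s2 out → z = 2764/37
No improving column remains; optimal.

2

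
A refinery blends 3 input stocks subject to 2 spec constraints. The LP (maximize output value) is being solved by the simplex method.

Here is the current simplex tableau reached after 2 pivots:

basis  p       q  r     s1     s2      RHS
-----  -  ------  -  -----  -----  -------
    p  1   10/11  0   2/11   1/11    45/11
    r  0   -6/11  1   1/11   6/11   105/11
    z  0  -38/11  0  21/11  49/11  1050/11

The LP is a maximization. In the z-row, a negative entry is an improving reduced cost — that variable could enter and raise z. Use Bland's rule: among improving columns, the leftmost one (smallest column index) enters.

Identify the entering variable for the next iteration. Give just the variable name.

q

Objective-row coefficients: p: 0, q: -38/11, r: 0, s1: 21/11, s2: 49/11.
Improving columns: q. Bland's rule picks the smallest column index → q.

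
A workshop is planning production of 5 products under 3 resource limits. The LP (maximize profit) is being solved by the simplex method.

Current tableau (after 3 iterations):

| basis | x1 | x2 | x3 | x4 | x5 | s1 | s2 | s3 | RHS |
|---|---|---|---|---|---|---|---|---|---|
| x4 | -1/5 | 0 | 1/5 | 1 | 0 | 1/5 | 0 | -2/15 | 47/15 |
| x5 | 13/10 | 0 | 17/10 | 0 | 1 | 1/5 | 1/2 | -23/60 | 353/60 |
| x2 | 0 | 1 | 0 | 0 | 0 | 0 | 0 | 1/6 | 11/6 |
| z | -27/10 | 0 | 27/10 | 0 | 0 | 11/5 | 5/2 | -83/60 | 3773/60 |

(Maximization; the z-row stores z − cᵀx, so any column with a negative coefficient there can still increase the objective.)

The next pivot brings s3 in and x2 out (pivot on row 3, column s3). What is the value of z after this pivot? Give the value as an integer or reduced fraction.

781/10

Minimum ratio for s3: (11/6)/(1/6) = 11.
z changes by −(z-row coeff of s3)·ratio = −(-83/60)·11 = 913/60.
New z = 3773/60 + (913/60) = 781/10.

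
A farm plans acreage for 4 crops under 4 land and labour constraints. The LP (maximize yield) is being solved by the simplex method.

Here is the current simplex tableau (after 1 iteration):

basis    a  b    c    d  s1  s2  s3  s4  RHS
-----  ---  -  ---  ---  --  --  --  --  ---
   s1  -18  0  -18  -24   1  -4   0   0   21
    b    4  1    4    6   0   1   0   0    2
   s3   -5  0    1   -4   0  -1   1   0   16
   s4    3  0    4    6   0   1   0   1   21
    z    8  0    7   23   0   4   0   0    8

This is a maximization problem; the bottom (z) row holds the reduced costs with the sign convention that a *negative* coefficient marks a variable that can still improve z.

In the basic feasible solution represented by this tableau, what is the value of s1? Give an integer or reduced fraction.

s1 is basic (row 1); its value is the RHS of that row: 21.

21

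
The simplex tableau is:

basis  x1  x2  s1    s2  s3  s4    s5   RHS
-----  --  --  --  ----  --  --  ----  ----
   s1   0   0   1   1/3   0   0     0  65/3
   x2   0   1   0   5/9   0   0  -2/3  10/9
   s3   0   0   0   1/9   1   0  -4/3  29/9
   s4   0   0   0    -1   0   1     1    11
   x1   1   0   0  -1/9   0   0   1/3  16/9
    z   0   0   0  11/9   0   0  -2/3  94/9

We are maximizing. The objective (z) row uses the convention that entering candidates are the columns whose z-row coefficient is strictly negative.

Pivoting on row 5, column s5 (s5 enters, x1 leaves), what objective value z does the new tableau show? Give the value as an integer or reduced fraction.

Minimum ratio for s5: (16/9)/(1/3) = 16/3.
z changes by −(z-row coeff of s5)·ratio = −(-2/3)·(16/3) = 32/9.
New z = 94/9 + (32/9) = 14.

14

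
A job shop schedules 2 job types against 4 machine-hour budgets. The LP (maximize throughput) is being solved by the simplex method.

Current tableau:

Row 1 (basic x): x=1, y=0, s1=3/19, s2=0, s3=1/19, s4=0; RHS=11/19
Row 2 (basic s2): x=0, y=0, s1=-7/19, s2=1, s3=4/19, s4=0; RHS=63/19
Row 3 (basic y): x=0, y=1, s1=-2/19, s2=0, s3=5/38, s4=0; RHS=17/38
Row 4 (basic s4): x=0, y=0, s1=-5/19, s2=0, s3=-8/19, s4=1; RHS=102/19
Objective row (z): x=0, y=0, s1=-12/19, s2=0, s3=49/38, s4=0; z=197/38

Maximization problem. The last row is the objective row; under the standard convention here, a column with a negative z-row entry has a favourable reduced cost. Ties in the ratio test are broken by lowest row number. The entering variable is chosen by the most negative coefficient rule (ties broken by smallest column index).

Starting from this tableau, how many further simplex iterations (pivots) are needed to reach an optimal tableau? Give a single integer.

pivot: s1 in, x out → z = 15/2
No improving column remains; optimal.

1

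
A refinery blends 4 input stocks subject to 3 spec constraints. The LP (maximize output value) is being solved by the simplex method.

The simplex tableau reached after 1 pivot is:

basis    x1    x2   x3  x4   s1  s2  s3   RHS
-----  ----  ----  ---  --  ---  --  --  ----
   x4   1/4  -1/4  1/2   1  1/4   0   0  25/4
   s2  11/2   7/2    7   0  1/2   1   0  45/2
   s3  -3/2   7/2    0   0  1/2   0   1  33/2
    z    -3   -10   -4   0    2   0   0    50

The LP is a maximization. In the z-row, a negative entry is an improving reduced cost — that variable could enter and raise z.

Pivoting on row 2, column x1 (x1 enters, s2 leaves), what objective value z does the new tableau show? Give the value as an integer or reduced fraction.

Minimum ratio for x1: (45/2)/(11/2) = 45/11.
z changes by −(z-row coeff of x1)·ratio = −(-3)·(45/11) = 135/11.
New z = 50 + (135/11) = 685/11.

685/11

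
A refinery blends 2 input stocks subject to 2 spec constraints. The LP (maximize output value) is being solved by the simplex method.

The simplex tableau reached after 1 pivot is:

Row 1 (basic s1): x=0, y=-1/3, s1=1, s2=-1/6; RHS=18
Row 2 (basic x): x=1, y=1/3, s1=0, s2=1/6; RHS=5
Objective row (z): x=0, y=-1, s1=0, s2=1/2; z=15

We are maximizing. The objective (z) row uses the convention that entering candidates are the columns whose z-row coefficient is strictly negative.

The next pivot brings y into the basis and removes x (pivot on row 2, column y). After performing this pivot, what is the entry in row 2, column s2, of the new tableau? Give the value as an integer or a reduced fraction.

Pivot element is row 2, column y: 1/3.
Normalize row 2: new (row 2, s2) = (1/6)/(1/3) = 1/2.
Row 2 is the pivot row, so the entry is 1/2.

1/2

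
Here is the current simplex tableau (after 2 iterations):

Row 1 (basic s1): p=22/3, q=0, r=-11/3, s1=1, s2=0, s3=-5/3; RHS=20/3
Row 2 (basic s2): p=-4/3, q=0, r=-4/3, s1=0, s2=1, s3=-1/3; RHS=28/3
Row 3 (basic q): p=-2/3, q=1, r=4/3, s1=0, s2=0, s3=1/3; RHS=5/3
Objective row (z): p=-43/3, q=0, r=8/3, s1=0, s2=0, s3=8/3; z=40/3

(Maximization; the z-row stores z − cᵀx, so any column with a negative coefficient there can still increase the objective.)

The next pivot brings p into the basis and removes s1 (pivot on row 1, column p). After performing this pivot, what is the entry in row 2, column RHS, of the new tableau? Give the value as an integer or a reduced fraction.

Pivot element is row 1, column p: 22/3.
Normalize row 1: new (row 1, RHS) = (20/3)/(22/3) = 10/11.
row 2 ← row 2 − (-4/3)·(new row 1): 28/3 − (-4/3)·(10/11) = 116/11.

116/11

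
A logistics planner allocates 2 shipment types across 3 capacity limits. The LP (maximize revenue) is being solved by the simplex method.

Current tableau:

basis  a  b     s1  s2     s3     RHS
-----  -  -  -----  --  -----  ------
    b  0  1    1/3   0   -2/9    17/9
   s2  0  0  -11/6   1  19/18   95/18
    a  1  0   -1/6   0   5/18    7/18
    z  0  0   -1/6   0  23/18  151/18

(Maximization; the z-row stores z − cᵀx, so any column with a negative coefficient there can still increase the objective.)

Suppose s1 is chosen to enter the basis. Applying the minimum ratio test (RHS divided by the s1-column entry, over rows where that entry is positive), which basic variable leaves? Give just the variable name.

b

Ratios: row 1 (b): (17/9)/(1/3) = 17/3; row 2 (s2): entry -11/6 ≤ 0, skip; row 3 (a): entry -1/6 ≤ 0, skip.
Minimum ratio 17/3 is in the b row, so b leaves.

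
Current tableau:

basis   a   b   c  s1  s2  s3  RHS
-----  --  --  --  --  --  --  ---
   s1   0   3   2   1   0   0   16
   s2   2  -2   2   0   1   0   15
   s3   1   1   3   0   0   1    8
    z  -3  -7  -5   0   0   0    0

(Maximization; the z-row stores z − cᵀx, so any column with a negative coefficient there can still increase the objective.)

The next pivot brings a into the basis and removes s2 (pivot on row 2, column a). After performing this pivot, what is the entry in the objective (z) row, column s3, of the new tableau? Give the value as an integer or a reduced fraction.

Pivot element is row 2, column a: 2.
Normalize row 2: new (row 2, s3) = 0/2 = 0.
z-row ← z-row − (-3)·(new row 2): 0 − (-3)·0 = 0.

0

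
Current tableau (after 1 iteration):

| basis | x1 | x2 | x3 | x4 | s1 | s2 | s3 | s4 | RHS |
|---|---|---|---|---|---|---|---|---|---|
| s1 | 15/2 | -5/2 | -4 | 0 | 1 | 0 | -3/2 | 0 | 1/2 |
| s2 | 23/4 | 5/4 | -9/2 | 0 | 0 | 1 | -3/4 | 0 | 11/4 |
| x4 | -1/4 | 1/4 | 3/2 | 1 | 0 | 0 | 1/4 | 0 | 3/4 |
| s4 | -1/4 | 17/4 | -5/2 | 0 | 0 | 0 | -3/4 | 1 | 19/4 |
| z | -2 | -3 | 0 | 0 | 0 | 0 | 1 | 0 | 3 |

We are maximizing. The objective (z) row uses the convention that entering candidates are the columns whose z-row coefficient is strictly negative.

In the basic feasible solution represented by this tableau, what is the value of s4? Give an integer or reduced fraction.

19/4

s4 is basic (row 4); its value is the RHS of that row: 19/4.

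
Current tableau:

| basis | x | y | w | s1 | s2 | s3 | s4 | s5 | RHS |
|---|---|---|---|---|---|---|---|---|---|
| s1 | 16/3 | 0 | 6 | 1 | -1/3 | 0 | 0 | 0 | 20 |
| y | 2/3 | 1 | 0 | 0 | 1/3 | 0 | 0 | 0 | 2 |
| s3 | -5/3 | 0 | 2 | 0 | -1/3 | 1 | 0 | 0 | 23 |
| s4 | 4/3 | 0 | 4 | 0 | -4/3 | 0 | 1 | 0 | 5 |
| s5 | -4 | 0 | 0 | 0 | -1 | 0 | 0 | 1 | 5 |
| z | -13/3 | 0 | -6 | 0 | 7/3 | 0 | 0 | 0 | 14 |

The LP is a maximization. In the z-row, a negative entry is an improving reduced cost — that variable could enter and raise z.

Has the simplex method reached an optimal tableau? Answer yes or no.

Column x has objective-row coefficient -13/3, which is negative; an improving pivot exists, so not yet optimal.

no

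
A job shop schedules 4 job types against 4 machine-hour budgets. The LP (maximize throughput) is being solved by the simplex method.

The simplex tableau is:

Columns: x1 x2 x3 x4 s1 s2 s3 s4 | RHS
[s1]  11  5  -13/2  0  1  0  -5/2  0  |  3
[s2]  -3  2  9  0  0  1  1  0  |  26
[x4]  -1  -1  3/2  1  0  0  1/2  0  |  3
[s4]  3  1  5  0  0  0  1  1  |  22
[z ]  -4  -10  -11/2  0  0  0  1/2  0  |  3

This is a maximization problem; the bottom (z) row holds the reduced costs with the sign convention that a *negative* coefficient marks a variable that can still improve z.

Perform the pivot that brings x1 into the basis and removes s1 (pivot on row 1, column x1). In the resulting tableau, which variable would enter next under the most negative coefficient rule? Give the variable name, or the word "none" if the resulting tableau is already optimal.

x2

Pivot element 11. New z-row = old z-row − (-4)·(row 1/11).
Updated z-row coefficients: x1: 0, x2: -90/11, x3: -173/22, x4: 0, s1: 4/11, s2: 0, s3: -9/22, s4: 0.
The most negative is -90/11 in column x2, so x2 would enter next.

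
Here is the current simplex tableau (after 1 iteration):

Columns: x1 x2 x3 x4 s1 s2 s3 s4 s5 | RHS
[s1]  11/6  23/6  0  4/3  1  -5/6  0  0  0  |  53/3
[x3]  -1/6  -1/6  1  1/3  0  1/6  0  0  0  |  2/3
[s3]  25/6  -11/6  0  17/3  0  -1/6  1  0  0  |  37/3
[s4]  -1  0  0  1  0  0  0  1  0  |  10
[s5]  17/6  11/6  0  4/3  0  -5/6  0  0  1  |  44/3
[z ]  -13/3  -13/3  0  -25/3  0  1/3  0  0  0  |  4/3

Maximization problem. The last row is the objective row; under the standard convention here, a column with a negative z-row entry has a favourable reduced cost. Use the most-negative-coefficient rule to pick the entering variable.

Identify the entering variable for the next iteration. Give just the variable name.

Objective-row coefficients: x1: -13/3, x2: -13/3, x3: 0, x4: -25/3, s1: 0, s2: 1/3, s3: 0, s4: 0, s5: 0.
The most negative is -25/3 in column x4, so x4 enters.

x4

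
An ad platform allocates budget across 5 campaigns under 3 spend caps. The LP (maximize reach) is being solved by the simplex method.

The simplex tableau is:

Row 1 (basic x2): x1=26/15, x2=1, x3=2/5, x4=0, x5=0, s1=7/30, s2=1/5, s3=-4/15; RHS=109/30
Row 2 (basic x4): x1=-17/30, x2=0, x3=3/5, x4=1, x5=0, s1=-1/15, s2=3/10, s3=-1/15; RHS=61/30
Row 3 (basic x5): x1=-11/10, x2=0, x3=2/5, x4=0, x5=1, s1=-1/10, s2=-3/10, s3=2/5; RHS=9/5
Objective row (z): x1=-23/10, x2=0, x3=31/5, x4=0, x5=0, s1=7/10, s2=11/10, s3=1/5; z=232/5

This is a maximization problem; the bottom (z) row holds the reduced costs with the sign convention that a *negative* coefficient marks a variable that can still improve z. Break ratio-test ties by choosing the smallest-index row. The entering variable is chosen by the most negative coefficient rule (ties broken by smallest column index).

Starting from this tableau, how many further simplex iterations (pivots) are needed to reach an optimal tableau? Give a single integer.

pivot: x1 in, x2 out → z = 5327/104
pivot: s3 in, x5 out → z = 1295/24
No improving column remains; optimal.

2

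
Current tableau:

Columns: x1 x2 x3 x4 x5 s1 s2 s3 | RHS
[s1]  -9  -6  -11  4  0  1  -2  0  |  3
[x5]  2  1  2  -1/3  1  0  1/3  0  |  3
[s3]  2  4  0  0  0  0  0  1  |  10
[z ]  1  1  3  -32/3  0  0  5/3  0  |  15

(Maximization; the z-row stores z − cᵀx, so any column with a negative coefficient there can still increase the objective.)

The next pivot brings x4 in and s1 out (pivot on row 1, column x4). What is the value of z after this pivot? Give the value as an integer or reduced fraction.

23

Minimum ratio for x4: 3/4 = 3/4.
z changes by −(z-row coeff of x4)·ratio = −(-32/3)·(3/4) = 8.
New z = 15 + 8 = 23.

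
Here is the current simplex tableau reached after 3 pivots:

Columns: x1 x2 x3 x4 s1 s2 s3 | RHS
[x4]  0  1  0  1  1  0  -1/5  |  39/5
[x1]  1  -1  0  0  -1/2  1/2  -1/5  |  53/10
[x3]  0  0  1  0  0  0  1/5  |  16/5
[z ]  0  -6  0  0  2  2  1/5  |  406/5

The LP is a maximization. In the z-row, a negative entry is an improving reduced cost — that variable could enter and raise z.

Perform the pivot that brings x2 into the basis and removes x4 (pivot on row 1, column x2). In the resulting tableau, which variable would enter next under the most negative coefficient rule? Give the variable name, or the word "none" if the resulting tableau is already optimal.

s3

Pivot element 1. New z-row = old z-row − (-6)·(row 1/1).
Updated z-row coefficients: x1: 0, x2: 0, x3: 0, x4: 6, s1: 8, s2: 2, s3: -1.
The most negative is -1 in column s3, so s3 would enter next.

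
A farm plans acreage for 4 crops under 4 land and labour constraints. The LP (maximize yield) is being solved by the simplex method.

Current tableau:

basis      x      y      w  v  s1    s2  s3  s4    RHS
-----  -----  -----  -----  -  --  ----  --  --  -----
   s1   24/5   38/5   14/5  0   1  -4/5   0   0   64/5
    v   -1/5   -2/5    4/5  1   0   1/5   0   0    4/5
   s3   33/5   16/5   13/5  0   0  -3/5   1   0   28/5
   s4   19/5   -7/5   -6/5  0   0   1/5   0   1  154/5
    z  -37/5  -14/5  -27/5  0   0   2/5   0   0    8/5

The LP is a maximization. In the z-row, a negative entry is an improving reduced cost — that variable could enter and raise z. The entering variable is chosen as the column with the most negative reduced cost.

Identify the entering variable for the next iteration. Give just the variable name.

x

Objective-row coefficients: x: -37/5, y: -14/5, w: -27/5, v: 0, s1: 0, s2: 2/5, s3: 0, s4: 0.
The most negative is -37/5 in column x, so x enters.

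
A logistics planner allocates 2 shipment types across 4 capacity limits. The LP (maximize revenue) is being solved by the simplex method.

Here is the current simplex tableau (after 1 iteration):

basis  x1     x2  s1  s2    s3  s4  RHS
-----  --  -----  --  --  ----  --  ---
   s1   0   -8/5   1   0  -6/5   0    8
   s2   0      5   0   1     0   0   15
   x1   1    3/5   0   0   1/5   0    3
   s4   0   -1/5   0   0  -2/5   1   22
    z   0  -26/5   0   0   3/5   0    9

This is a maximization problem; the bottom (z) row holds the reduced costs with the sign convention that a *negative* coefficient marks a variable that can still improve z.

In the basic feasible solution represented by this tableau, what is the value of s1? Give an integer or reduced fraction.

s1 is basic (row 1); its value is the RHS of that row: 8.

8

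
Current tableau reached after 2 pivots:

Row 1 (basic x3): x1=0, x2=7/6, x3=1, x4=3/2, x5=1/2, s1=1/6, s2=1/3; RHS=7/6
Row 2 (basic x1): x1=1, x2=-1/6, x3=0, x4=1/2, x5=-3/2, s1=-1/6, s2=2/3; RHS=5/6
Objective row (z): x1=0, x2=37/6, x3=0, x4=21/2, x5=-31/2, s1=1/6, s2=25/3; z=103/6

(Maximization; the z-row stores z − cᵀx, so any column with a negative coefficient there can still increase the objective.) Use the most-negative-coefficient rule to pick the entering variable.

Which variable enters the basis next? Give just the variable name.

Objective-row coefficients: x1: 0, x2: 37/6, x3: 0, x4: 21/2, x5: -31/2, s1: 1/6, s2: 25/3.
The most negative is -31/2 in column x5, so x5 enters.

x5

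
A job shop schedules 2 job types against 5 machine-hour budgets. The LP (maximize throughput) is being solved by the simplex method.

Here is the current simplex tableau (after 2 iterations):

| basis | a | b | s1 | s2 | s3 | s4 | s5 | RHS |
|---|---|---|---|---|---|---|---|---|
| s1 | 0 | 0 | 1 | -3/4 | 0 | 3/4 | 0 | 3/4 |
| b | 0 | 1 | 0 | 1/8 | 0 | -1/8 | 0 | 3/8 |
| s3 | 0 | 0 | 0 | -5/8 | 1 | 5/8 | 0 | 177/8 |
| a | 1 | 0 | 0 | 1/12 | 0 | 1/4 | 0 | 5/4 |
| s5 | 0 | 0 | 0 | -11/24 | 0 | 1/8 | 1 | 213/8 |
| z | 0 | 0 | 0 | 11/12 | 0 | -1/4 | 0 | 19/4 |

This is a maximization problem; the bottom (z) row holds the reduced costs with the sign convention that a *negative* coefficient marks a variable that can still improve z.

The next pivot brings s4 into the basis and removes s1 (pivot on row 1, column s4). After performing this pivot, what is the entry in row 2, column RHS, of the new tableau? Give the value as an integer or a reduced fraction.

1/2

Pivot element is row 1, column s4: 3/4.
Normalize row 1: new (row 1, RHS) = (3/4)/(3/4) = 1.
row 2 ← row 2 − (-1/8)·(new row 1): 3/8 − (-1/8)·1 = 1/2.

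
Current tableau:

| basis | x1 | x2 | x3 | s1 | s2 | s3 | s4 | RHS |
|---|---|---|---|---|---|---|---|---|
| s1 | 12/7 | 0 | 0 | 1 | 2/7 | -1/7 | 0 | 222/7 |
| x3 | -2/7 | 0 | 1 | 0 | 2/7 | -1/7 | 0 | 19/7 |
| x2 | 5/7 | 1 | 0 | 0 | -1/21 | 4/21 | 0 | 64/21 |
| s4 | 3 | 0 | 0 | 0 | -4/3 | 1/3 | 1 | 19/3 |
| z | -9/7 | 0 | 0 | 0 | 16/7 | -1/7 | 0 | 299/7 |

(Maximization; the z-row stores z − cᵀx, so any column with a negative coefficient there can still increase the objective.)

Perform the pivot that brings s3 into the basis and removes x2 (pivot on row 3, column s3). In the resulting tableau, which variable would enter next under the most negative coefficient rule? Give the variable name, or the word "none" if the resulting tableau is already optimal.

x1

Pivot element 4/21. New z-row = old z-row − (-1/7)·(row 3/(4/21)).
Updated z-row coefficients: x1: -3/4, x2: 3/4, x3: 0, s1: 0, s2: 9/4, s3: 0, s4: 0.
The most negative is -3/4 in column x1, so x1 would enter next.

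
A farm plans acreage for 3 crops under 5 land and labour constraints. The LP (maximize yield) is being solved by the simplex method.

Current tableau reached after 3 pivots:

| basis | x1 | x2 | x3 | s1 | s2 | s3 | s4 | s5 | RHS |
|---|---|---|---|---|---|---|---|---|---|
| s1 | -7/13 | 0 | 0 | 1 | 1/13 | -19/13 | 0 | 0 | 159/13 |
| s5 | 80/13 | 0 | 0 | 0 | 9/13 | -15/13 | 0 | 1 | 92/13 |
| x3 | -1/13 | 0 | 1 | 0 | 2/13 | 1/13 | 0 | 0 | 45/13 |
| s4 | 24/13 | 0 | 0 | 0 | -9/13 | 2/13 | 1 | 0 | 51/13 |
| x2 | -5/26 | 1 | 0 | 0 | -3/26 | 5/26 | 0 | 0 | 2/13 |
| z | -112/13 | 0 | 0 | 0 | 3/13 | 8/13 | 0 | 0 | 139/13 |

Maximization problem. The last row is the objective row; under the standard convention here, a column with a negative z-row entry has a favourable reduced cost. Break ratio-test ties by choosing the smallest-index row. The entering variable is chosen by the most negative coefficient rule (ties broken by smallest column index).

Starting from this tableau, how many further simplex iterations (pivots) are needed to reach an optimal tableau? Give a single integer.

pivot: x1 in, s5 out → z = 103/5
pivot: s3 in, x2 out → z = 23
No improving column remains; optimal.

2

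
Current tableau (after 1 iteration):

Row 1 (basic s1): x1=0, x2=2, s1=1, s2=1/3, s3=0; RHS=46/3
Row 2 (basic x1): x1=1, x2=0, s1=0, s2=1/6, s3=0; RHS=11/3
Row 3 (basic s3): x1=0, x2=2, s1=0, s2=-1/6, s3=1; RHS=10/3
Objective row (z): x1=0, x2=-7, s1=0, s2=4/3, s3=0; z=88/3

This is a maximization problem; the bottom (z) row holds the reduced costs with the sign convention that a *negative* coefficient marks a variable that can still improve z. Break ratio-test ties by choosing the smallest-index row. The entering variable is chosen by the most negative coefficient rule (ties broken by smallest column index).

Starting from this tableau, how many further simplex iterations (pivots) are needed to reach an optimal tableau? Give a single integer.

pivot: x2 in, s3 out → z = 41
No improving column remains; optimal.

1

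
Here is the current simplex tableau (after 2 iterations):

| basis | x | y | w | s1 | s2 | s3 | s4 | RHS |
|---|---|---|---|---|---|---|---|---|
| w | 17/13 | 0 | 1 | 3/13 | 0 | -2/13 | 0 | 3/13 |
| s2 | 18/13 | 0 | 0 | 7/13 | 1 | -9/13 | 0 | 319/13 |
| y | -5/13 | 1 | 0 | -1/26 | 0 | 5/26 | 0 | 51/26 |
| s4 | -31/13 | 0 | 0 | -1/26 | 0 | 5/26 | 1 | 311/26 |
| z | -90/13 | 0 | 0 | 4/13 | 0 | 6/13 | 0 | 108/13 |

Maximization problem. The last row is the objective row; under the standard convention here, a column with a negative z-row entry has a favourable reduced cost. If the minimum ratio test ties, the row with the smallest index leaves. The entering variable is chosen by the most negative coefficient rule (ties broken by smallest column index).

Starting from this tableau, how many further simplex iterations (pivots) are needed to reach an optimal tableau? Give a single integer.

2

pivot: x in, w out → z = 162/17
pivot: s3 in, y out → z = 72/5
No improving column remains; optimal.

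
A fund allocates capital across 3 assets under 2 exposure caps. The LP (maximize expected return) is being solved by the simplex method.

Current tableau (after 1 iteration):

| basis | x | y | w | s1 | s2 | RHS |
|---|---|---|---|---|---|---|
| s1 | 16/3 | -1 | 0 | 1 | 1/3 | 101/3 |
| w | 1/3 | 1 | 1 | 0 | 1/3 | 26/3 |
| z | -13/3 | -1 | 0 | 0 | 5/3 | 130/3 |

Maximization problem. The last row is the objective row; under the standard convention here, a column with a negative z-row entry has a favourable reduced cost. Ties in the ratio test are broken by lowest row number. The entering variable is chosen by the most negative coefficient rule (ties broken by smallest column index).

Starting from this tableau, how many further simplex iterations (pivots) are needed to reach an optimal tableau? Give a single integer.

pivot: x in, s1 out → z = 1131/16
pivot: y in, w out → z = 1392/17
No improving column remains; optimal.

2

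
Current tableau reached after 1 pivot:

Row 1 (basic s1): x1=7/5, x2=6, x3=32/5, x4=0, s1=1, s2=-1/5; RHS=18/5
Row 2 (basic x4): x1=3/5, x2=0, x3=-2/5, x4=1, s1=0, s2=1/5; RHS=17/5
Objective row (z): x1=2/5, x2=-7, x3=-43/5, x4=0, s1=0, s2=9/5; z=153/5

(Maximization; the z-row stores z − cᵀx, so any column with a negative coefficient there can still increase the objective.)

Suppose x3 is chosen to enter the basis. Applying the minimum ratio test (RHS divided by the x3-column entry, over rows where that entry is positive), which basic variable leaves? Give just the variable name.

Ratios: row 1 (s1): (18/5)/(32/5) = 9/16; row 2 (x4): entry -2/5 ≤ 0, skip.
Minimum ratio 9/16 is in the s1 row, so s1 leaves.

s1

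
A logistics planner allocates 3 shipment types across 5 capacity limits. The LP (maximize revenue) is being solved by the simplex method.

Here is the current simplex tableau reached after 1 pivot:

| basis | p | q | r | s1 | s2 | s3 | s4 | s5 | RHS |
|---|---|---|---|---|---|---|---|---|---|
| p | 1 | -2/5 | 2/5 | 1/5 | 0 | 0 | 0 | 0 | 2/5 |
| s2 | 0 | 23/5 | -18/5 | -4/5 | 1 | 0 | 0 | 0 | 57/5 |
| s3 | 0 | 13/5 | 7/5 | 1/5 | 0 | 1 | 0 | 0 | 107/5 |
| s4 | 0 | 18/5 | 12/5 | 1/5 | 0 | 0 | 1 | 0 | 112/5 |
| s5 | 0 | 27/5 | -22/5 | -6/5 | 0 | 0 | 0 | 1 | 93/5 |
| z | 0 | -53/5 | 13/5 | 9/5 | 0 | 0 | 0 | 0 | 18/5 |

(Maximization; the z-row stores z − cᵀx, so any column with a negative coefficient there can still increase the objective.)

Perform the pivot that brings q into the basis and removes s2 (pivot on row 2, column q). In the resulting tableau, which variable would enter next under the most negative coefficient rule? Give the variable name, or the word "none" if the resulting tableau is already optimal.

r

Pivot element 23/5. New z-row = old z-row − (-53/5)·(row 2/(23/5)).
Updated z-row coefficients: p: 0, q: 0, r: -131/23, s1: -1/23, s2: 53/23, s3: 0, s4: 0, s5: 0.
The most negative is -131/23 in column r, so r would enter next.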